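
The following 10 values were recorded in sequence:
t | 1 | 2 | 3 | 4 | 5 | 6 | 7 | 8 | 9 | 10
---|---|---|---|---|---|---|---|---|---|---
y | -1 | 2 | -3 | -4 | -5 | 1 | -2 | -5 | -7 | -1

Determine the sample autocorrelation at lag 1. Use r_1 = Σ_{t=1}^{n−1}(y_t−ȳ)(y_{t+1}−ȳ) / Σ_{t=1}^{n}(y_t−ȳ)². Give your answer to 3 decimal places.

Mean ȳ = (-1 + 2 − 3 − 4 − 5 + 1 − 2 − 5 − 7 − 1)/10 = -2.5000
Numerator Σ_{t=1}^{9}(y_t−ȳ)(y_{t+1}−ȳ) = 5.2500
Denominator Σ(y_t−ȳ)² = 72.5000
r_1 = 5.2500 / 72.5000 = 0.072

0.072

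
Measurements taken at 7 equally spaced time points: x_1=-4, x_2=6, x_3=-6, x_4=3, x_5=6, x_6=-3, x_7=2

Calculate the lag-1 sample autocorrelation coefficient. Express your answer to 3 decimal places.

-0.611

Mean x̄ = (-4 + 6 − 6 + 3 + 6 − 3 + 2)/7 = 0.5714
Numerator Σ_{t=1}^{6}(x_t−x̄)(x_{t+1}−x̄) = -87.7551
Denominator Σ(x_t−x̄)² = 143.7143
r_1 = -87.7551 / 143.7143 = -0.611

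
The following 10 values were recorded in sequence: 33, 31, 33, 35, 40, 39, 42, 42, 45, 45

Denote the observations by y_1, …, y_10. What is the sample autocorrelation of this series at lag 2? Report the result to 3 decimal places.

0.412

Mean ȳ = (33 + 31 + 33 + 35 + 40 + 39 + 42 + 42 + 45 + 45)/10 = 38.5000
Numerator Σ_{t=1}^{8}(y_t−ȳ)(y_{t+2}−ȳ) = 99.0000
Denominator Σ(y_t−ȳ)² = 240.5000
r_2 = 99.0000 / 240.5000 = 0.412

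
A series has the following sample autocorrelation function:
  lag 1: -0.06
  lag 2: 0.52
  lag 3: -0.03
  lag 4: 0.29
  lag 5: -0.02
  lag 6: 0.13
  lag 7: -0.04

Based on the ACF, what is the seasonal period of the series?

The largest autocorrelation is r_2 = 0.52, with a weaker echo at lag 4 (0.29); the remaining lags stay at or below 0.13.
The dominant spike at lag 2 indicates a seasonal period of 2.

2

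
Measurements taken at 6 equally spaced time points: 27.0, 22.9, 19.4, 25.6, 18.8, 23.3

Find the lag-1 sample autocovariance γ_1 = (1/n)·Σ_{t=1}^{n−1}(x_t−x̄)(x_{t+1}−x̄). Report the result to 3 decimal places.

-3.749

Mean x̄ = (27.0 + 22.9 + 19.4 + 25.6 + 18.8 + 23.3)/6 = 22.8333
Σ_{t=1}^{5}(x_t−x̄)(x_{t+1}−x̄) = -22.4911
γ_1 = -22.4911 / 6 = -3.749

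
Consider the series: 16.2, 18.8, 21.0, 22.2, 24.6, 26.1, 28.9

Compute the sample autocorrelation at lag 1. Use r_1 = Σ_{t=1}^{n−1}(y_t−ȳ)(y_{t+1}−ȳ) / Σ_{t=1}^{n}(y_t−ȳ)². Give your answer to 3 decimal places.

Mean ȳ = (16.2 + 18.8 + 21.0 + 22.2 + 24.6 + 26.1 + 28.9)/7 = 22.5429
Deviations from mean: -6.3429, -3.7429, -1.5429, -0.3429, 2.0571, 3.5571, 6.3571
Σ(y_t−ȳ)(y_{t+1}−ȳ) = (23.7404) + (5.7747) + (0.5290) + (-0.7053) + (7.3176) + (22.6133) = 59.2696
Denominator Σ(y_t−ȳ)² = 114.0371
r_1 = 59.2696 / 114.0371 = 0.520

0.520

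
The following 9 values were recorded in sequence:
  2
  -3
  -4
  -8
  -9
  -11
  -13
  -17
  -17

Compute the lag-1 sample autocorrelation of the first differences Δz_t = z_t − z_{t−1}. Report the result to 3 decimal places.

First differences Δz: -5, -1, -4, -1, -2, -2, -4, 0
Mean of differences = -2.3750
Numerator Σ(Δz_t−Δz̄)(Δz_{t+1}−Δz̄) = -11.8906
Denominator Σ(Δz_t−Δz̄)² = 21.8750
r_1(Δz) = -11.8906 / 21.8750 = -0.544

-0.544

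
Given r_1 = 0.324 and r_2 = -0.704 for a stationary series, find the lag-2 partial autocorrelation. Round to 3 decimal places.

-0.904

φ_{22} = (r_2 − r_1²) / (1 − r_1²)
r_1² = (0.324)² = 0.104976
Numerator = -0.704 − 0.1050 = -0.8090; denominator = 1 − 0.1050 = 0.8950
φ_{22} = -0.8090 / 0.8950 = -0.904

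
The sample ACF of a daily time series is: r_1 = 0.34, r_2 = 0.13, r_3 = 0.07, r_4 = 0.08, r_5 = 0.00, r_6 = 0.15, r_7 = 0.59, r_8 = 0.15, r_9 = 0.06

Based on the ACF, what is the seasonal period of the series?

7

The largest autocorrelation is r_7 = 0.59; the remaining lags stay at or below 0.34. The elevated value at lag 1 (0.34), dropping to 0.13 at lag 2, reflects decaying short-term dependence rather than seasonality.
The dominant spike at lag 7 indicates a seasonal period of 7.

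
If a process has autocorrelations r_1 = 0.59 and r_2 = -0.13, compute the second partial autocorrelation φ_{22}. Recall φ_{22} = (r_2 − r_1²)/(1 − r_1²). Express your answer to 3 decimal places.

φ_{22} = (r_2 − r_1²) / (1 − r_1²)
r_1² = (0.59)² = 0.3481
Numerator = -0.13 − 0.3481 = -0.4781; denominator = 1 − 0.3481 = 0.6519
φ_{22} = -0.4781 / 0.6519 = -0.733

-0.733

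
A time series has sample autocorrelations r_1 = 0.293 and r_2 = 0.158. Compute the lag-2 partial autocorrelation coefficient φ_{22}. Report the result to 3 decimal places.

φ_{22} = (r_2 − r_1²) / (1 − r_1²)
r_1² = (0.293)² = 0.085849
Numerator = 0.158 − 0.0858 = 0.0722; denominator = 1 − 0.0858 = 0.9142
φ_{22} = 0.0722 / 0.9142 = 0.079

0.079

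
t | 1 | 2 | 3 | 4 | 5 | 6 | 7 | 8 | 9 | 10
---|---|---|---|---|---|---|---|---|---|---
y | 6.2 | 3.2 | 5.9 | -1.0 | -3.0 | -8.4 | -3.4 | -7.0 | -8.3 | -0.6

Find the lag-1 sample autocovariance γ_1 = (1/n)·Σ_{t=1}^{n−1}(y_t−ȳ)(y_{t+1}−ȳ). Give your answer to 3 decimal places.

13.769

Mean ȳ = (6.2 + 3.2 + 5.9 − 1.0 − 3.0 − 8.4 − 3.4 − 7.0 − 8.3 − 0.6)/10 = -1.6400
Σ_{t=1}^{9}(y_t−ȳ)(y_{t+1}−ȳ) = 137.6904
γ_1 = 137.6904 / 10 = 13.769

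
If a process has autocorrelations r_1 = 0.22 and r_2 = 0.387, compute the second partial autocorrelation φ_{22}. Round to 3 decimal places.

φ_{22} = (r_2 − r_1²) / (1 − r_1²)
r_1² = (0.22)² = 0.0484
Numerator = 0.387 − 0.0484 = 0.3386; denominator = 1 − 0.0484 = 0.9516
φ_{22} = 0.3386 / 0.9516 = 0.356

0.356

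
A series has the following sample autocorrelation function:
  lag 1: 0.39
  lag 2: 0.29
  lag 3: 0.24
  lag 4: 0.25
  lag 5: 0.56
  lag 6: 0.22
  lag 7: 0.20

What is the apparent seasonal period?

5

The largest autocorrelation is r_5 = 0.56; the remaining lags stay at or below 0.39. The elevated value at lag 1 (0.39), dropping to 0.29 at lag 2, reflects decaying short-term dependence rather than seasonality.
The dominant spike at lag 5 indicates a seasonal period of 5.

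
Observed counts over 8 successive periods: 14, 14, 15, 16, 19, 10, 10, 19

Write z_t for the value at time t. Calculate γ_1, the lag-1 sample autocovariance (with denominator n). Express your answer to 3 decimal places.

Mean z̄ = (14 + 14 + 15 + 16 + 19 + 10 + 10 + 19)/8 = 14.6250
Σ_{t=1}^{7}(z_t−z̄)(z_{t+1}−z̄) = -12.3906
γ_1 = -12.3906 / 8 = -1.549

-1.549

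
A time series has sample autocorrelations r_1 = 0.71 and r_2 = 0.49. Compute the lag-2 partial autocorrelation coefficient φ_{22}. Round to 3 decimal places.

-0.028

φ_{22} = (r_2 − r_1²) / (1 − r_1²)
r_1² = (0.71)² = 0.5041
Numerator = 0.49 − 0.5041 = -0.0141; denominator = 1 − 0.5041 = 0.4959
φ_{22} = -0.0141 / 0.4959 = -0.028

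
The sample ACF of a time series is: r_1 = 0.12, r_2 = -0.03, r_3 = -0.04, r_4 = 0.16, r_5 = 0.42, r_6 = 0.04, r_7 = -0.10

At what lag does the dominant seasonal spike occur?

The largest autocorrelation is r_5 = 0.42; the remaining lags stay at or below 0.16.
The dominant spike at lag 5 indicates a seasonal period of 5.

5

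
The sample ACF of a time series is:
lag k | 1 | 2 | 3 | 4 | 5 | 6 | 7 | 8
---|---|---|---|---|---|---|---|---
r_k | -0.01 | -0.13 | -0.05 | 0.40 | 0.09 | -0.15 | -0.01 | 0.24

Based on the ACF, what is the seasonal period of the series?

4

The largest autocorrelation is r_4 = 0.40, with a weaker echo at lag 8 (0.24); the remaining lags stay at or below 0.09.
The dominant spike at lag 4 indicates a seasonal period of 4.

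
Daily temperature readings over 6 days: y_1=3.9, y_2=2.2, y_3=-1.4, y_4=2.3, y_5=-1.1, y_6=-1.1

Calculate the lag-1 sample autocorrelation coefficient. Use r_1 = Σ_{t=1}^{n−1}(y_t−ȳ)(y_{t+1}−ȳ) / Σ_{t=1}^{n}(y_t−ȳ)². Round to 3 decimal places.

-0.049

Mean ȳ = (3.9 + 2.2 − 1.4 + 2.3 − 1.1 − 1.1)/6 = 0.8000
Deviations from mean: 3.1000, 1.4000, -2.2000, 1.5000, -1.9000, -1.9000
Numerator Σ_{t=1}^{5}(y_t−ȳ)(y_{t+1}−ȳ) = -1.2800
Denominator Σ(y_t−ȳ)² = 25.8800
r_1 = -1.2800 / 25.8800 = -0.049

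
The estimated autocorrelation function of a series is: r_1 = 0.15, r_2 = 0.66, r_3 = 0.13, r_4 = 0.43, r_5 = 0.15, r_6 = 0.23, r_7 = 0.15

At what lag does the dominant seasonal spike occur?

2

The largest autocorrelation is r_2 = 0.66, with weaker echoes at lags 4 (0.43) and 6 (0.23); the remaining lags stay at or below 0.15.
The dominant spike at lag 2 indicates a seasonal period of 2.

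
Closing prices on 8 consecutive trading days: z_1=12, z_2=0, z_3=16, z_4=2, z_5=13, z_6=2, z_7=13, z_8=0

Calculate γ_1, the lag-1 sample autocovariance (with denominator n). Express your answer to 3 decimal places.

Mean z̄ = (12 + 0 + 16 + 2 + 13 + 2 + 13 + 0)/8 = 7.2500
Σ_{t=1}^{7}(z_t−z̄)(z_{t+1}−z̄) = -276.0625
γ_1 = -276.0625 / 8 = -34.508

-34.508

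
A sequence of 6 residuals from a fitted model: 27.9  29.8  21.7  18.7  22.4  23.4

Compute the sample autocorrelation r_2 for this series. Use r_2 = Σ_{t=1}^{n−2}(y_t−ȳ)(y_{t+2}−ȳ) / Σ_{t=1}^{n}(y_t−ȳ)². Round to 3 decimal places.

-0.387

Mean ȳ = (27.9 + 29.8 + 21.7 + 18.7 + 22.4 + 23.4)/6 = 23.9833
Deviations from mean: 3.9167, 5.8167, -2.2833, -5.2833, -1.5833, -0.5833
Σ(y_t−ȳ)(y_{t+2}−ȳ) = (-8.9431) + (-30.7314) + (3.6153) + (3.0819) = -32.9772
Denominator Σ(y_t−ȳ)² = 85.1483
r_2 = -32.9772 / 85.1483 = -0.387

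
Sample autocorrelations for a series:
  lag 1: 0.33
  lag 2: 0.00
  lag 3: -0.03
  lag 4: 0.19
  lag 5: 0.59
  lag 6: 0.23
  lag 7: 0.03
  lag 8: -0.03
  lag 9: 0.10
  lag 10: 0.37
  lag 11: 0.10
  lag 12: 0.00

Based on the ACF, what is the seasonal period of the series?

The largest autocorrelation is r_5 = 0.59, with a weaker echo at lag 10 (0.37); the remaining lags stay at or below 0.33. The elevated value at lag 1 (0.33), dropping to 0.00 at lag 2, reflects decaying short-term dependence rather than seasonality.
The dominant spike at lag 5 indicates a seasonal period of 5.

5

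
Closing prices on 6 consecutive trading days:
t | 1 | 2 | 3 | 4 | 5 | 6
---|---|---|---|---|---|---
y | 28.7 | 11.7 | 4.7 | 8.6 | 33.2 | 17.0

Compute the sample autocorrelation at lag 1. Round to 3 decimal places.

Mean ȳ = (28.7 + 11.7 + 4.7 + 8.6 + 33.2 + 17.0)/6 = 17.3167
Deviations from mean: 11.3833, -5.6167, -12.6167, -8.7167, 15.8833, -0.3167
Σ(y_t−ȳ)(y_{t+1}−ȳ) = (-63.9364) + (70.8636) + (109.9753) + (-138.4497) + (-5.0297) = -26.5769
Denominator Σ(y_t−ȳ)² = 648.6683
r_1 = -26.5769 / 648.6683 = -0.041

-0.041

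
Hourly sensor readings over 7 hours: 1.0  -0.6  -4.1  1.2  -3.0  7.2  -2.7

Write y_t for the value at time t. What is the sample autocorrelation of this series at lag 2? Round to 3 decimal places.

Mean ȳ = (1.0 − 0.6 − 4.1 + 1.2 − 3.0 + 7.2 − 2.7)/7 = -0.1429
Deviations from mean: 1.1429, -0.4571, -3.9571, 1.3429, -2.8571, 7.3429, -2.5571
Numerator Σ_{t=1}^{5}(y_t−ȳ)(y_{t+2}−ȳ) = 23.3363
Denominator Σ(y_t−ȳ)² = 87.5971
r_2 = 23.3363 / 87.5971 = 0.266

0.266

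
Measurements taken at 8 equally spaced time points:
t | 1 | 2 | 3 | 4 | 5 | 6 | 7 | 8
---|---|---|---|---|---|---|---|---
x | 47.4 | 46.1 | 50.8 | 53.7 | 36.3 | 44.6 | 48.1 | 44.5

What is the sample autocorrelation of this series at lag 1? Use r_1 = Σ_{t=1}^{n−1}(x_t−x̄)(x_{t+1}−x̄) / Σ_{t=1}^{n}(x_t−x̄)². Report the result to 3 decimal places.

Mean x̄ = (47.4 + 46.1 + 50.8 + 53.7 + 36.3 + 44.6 + 48.1 + 44.5)/8 = 46.4375
Deviations from mean: 0.9625, -0.3375, 4.3625, 7.2625, -10.1375, -1.8375, 1.6625, -1.9375
Numerator Σ_{t=1}^{7}(x_t−x̄)(x_{t+1}−x̄) = -31.3864
Denominator Σ(x_t−x̄)² = 185.4788
r_1 = -31.3864 / 185.4788 = -0.169

-0.169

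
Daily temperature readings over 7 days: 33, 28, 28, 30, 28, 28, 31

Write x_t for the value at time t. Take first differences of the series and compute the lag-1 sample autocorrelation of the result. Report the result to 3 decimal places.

First differences Δx: -5, 0, 2, -2, 0, 3
Mean of differences = -0.3333
Numerator Σ(Δx_t−Δx̄)(Δx_{t+1}−Δx̄) = -4.1111
Denominator Σ(Δx_t−Δx̄)² = 41.3333
r_1(Δx) = -4.1111 / 41.3333 = -0.099

-0.099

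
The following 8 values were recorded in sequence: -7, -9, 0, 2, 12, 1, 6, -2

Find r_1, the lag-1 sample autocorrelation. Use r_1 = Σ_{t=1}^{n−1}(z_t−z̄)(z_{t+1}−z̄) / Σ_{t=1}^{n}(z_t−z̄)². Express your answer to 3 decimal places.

Mean z̄ = (-7 − 9 + 0 + 2 + 12 + 1 + 6 − 2)/8 = 0.3750
Deviations from mean: -7.3750, -9.3750, -0.3750, 1.6250, 11.6250, 0.6250, 5.6250, -2.3750
Σ(z_t−z̄)(z_{t+1}−z̄) = (69.1406) + (3.5156) + (-0.6094) + (18.8906) + (7.2656) + (3.5156) + (-13.3594) = 88.3594
Denominator Σ(z_t−z̄)² = 317.8750
r_1 = 88.3594 / 317.8750 = 0.278

0.278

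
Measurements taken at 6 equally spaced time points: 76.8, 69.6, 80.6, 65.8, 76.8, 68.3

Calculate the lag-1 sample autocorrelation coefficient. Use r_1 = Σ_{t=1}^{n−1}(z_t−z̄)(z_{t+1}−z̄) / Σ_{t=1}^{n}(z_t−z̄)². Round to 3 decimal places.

Mean z̄ = (76.8 + 69.6 + 80.6 + 65.8 + 76.8 + 68.3)/6 = 72.9833
Deviations from mean: 3.8167, -3.3833, 7.6167, -7.1833, 3.8167, -4.6833
Σ(z_t−z̄)(z_{t+1}−z̄) = (-12.9131) + (-25.7697) + (-54.7131) + (-27.4164) + (-17.8747) = -138.6869
Denominator Σ(z_t−z̄)² = 172.1283
r_1 = -138.6869 / 172.1283 = -0.806

-0.806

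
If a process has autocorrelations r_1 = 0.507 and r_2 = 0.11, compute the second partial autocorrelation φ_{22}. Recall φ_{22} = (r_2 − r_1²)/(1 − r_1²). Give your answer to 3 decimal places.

φ_{22} = (r_2 − r_1²) / (1 − r_1²)
r_1² = (0.507)² = 0.257049
Numerator = 0.11 − 0.2570 = -0.1470; denominator = 1 − 0.2570 = 0.7430
φ_{22} = -0.1470 / 0.7430 = -0.198

-0.198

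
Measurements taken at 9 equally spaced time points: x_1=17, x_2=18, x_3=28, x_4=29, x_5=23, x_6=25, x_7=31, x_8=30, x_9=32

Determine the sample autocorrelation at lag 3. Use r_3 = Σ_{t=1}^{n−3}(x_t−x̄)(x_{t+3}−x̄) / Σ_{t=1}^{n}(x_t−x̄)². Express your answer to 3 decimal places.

-0.033

Mean x̄ = (17 + 18 + 28 + 29 + 23 + 25 + 31 + 30 + 32)/9 = 25.8889
Σ(x_t−x̄)(x_{t+3}−x̄) = (-27.6543) + (22.7901) + (-1.8765) + (15.9012) + (-11.8765) + (-5.4321) = -8.1481
Denominator Σ(x_t−x̄)² = 244.8889
r_3 = -8.1481 / 244.8889 = -0.033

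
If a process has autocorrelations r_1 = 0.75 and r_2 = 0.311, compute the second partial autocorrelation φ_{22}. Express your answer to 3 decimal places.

φ_{22} = (r_2 − r_1²) / (1 − r_1²)
r_1² = (0.75)² = 0.5625
Numerator = 0.311 − 0.5625 = -0.2515; denominator = 1 − 0.5625 = 0.4375
φ_{22} = -0.2515 / 0.4375 = -0.575

-0.575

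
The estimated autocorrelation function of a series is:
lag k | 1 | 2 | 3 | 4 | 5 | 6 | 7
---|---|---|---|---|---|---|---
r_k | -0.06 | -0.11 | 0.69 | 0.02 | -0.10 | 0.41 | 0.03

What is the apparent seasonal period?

The largest autocorrelation is r_3 = 0.69, with a weaker echo at lag 6 (0.41); the remaining lags stay at or below 0.03.
The dominant spike at lag 3 indicates a seasonal period of 3.

3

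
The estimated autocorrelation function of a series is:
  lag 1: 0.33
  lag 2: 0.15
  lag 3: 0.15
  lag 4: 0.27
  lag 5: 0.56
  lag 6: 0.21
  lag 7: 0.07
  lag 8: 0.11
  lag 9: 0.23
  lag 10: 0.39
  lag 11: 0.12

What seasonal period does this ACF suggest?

The largest autocorrelation is r_5 = 0.56, with a weaker echo at lag 10 (0.39); the remaining lags stay at or below 0.33. The elevated value at lag 1 (0.33), dropping to 0.15 at lag 2, reflects decaying short-term dependence rather than seasonality.
The dominant spike at lag 5 indicates a seasonal period of 5.

5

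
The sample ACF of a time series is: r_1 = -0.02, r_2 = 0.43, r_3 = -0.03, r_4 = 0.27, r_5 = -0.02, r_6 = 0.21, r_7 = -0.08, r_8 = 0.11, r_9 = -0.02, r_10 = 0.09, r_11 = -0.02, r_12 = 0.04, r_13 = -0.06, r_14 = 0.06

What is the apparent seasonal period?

2

The largest autocorrelation is r_2 = 0.43, with weaker echoes at lags 4 (0.27) and 6 (0.21); the remaining lags stay at or below 0.11.
The dominant spike at lag 2 indicates a seasonal period of 2.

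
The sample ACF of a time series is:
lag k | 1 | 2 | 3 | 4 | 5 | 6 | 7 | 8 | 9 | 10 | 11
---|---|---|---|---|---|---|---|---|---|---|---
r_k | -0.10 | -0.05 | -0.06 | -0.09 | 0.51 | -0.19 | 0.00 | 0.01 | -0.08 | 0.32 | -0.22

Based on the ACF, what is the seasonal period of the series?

The largest autocorrelation is r_5 = 0.51, with a weaker echo at lag 10 (0.32); the remaining lags stay at or below 0.01.
The dominant spike at lag 5 indicates a seasonal period of 5.

5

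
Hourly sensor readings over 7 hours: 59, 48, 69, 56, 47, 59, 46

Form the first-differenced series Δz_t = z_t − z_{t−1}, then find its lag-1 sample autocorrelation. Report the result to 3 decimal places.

-0.576

First differences Δz: -11, 21, -13, -9, 12, -13
Mean of differences = -2.1667
Numerator Σ(Δz_t−Δz̄)(Δz_{t+1}−Δz̄) = -631.8611
Denominator Σ(Δz_t−Δz̄)² = 1096.8333
r_1(Δz) = -631.8611 / 1096.8333 = -0.576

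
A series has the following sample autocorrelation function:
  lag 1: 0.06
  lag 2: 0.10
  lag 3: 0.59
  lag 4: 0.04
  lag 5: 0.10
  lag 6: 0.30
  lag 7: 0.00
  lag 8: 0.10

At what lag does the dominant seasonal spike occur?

3

The largest autocorrelation is r_3 = 0.59, with a weaker echo at lag 6 (0.30); the remaining lags stay at or below 0.10.
The dominant spike at lag 3 indicates a seasonal period of 3.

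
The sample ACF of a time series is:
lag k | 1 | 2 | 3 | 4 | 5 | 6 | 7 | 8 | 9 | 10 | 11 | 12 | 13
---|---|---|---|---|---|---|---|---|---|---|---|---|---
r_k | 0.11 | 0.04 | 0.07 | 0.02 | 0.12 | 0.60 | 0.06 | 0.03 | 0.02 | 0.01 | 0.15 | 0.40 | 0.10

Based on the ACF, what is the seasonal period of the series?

6

The largest autocorrelation is r_6 = 0.60, with a weaker echo at lag 12 (0.40); the remaining lags stay at or below 0.15.
The dominant spike at lag 6 indicates a seasonal period of 6.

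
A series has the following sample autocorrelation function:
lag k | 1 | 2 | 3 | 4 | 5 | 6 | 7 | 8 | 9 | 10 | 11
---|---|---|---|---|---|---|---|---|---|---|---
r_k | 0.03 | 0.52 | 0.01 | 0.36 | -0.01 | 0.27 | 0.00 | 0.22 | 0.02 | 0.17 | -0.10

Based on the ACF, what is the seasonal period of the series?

The largest autocorrelation is r_2 = 0.52, with weaker echoes at lags 4 (0.36), 6 (0.27), 8 (0.22) and 10 (0.17); the remaining lags stay at or below 0.03.
The dominant spike at lag 2 indicates a seasonal period of 2.

2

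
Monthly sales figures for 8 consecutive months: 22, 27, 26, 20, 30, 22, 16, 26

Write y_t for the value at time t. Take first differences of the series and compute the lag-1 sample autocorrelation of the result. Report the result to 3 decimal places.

-0.403

First differences Δy: 5, -1, -6, 10, -8, -6, 10
Mean of differences = 0.5714
Numerator Σ(Δy_t−Δȳ)(Δy_{t+1}−Δȳ) = -145.0408
Denominator Σ(Δy_t−Δȳ)² = 359.7143
r_1(Δy) = -145.0408 / 359.7143 = -0.403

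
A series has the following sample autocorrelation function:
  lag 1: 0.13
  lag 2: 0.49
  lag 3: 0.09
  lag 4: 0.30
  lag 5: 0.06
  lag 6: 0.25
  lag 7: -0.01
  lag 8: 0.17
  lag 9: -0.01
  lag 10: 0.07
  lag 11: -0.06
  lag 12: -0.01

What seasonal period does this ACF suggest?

The largest autocorrelation is r_2 = 0.49, with weaker echoes at lags 4 (0.30), 6 (0.25) and 8 (0.17); the remaining lags stay at or below 0.13.
The dominant spike at lag 2 indicates a seasonal period of 2.

2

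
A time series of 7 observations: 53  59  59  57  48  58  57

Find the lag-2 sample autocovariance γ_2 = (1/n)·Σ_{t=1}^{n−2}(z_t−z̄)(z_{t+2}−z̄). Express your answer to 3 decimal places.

-5.230

Mean z̄ = (53 + 59 + 59 + 57 + 48 + 58 + 57)/7 = 55.8571
Deviations: -2.8571, 3.1429, 3.1429, 1.1429, -7.8571, 2.1429, 1.1429
Σ_{t=1}^{5}(z_t−z̄)(z_{t+2}−z̄) = -36.6122
γ_2 = -36.6122 / 7 = -5.230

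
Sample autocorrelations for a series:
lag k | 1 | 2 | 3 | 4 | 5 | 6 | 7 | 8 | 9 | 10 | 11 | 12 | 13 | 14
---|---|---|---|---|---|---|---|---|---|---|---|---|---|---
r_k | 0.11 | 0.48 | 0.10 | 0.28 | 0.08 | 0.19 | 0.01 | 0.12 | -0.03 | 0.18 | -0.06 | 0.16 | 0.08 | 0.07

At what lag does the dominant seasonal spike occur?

2

The largest autocorrelation is r_2 = 0.48, with weaker echoes at lags 4 (0.28), 6 (0.19), 10 (0.18) and 12 (0.16); the remaining lags stay at or below 0.12.
The dominant spike at lag 2 indicates a seasonal period of 2.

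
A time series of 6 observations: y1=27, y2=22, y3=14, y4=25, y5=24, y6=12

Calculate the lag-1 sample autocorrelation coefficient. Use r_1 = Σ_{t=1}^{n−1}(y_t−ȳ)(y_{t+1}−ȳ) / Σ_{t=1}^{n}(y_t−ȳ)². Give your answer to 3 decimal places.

Mean ȳ = (27 + 22 + 14 + 25 + 24 + 12)/6 = 20.6667
Numerator Σ_{t=1}^{5}(y_t−ȳ)(y_{t+1}−ȳ) = -43.7778
Denominator Σ(y_t−ȳ)² = 191.3333
r_1 = -43.7778 / 191.3333 = -0.229

-0.229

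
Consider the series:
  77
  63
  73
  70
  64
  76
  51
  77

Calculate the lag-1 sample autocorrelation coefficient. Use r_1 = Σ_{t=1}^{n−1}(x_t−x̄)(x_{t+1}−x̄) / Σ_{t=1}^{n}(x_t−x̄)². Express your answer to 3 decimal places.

Mean x̄ = (77 + 63 + 73 + 70 + 64 + 76 + 51 + 77)/8 = 68.8750
Deviations from mean: 8.1250, -5.8750, 4.1250, 1.1250, -4.8750, 7.1250, -17.8750, 8.1250
Σ(x_t−x̄)(x_{t+1}−x̄) = (-47.7344) + (-24.2344) + (4.6406) + (-5.4844) + (-34.7344) + (-127.3594) + (-145.2344) = -380.1406
Denominator Σ(x_t−x̄)² = 578.8750
r_1 = -380.1406 / 578.8750 = -0.657

-0.657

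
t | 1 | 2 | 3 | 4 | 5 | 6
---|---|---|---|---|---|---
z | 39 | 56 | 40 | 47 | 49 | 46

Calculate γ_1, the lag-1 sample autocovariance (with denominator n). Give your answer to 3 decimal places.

-22.394

Mean z̄ = (39 + 56 + 40 + 47 + 49 + 46)/6 = 46.1667
Deviations: -7.1667, 9.8333, -6.1667, 0.8333, 2.8333, -0.1667
Σ_{t=1}^{5}(z_t−z̄)(z_{t+1}−z̄) = -134.3611
γ_1 = -134.3611 / 6 = -22.394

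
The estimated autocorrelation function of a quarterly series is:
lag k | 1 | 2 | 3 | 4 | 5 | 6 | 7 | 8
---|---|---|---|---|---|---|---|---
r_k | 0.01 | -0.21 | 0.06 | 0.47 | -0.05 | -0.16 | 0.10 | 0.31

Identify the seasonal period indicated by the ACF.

The largest autocorrelation is r_4 = 0.47, with a weaker echo at lag 8 (0.31); the remaining lags stay at or below 0.10.
The dominant spike at lag 4 indicates a seasonal period of 4.

4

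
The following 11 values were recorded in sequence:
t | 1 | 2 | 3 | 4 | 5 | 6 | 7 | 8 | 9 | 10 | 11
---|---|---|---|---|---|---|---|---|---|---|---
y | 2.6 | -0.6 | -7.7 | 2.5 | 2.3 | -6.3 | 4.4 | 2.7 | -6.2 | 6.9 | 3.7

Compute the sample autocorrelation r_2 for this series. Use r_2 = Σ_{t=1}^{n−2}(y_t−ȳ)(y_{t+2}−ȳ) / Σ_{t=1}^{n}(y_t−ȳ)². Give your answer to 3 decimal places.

-0.374

Mean ȳ = (2.6 − 0.6 − 7.7 + 2.5 + 2.3 − 6.3 + 4.4 + 2.7 − 6.2 + 6.9 + 3.7)/11 = 0.3909
Numerator Σ_{t=1}^{9}(y_t−ȳ)(y_{t+2}−ȳ) = -90.5211
Denominator Σ(y_t−ȳ)² = 242.3491
r_2 = -90.5211 / 242.3491 = -0.374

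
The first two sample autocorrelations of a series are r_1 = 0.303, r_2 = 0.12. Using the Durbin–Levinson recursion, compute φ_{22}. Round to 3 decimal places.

0.031

φ_{22} = (r_2 − r_1²) / (1 − r_1²)
r_1² = (0.303)² = 0.091809
Numerator = 0.12 − 0.0918 = 0.0282; denominator = 1 − 0.0918 = 0.9082
φ_{22} = 0.0282 / 0.9082 = 0.031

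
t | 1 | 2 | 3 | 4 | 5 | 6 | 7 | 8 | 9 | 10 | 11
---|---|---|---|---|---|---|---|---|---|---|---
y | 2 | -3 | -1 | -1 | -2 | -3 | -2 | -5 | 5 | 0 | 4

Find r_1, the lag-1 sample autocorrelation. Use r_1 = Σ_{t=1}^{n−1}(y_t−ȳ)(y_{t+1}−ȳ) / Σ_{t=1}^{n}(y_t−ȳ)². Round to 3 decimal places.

-0.104

Mean ȳ = (2 − 3 − 1 − 1 − 2 − 3 − 2 − 5 + 5 + 0 + 4)/11 = -0.5455
Numerator Σ_{t=1}^{10}(y_t−ȳ)(y_{t+1}−ȳ) = -9.8430
Denominator Σ(y_t−ȳ)² = 94.7273
r_1 = -9.8430 / 94.7273 = -0.104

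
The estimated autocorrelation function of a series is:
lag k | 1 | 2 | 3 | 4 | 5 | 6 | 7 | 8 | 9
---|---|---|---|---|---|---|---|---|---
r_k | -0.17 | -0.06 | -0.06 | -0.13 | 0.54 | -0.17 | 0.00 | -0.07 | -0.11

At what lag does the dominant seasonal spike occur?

5

The largest autocorrelation is r_5 = 0.54; the remaining lags stay at or below 0.00.
The dominant spike at lag 5 indicates a seasonal period of 5.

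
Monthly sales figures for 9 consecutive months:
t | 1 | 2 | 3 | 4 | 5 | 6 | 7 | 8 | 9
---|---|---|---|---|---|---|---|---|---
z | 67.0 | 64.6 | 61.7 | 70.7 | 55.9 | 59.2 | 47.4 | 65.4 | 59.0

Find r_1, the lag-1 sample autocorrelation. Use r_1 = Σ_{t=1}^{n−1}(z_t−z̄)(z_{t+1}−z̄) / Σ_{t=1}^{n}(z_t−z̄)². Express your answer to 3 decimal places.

-0.140

Mean z̄ = (67.0 + 64.6 + 61.7 + 70.7 + 55.9 + 59.2 + 47.4 + 65.4 + 59.0)/9 = 61.2111
Numerator Σ_{t=1}^{8}(z_t−z̄)(z_{t+1}−z̄) = -53.1412
Denominator Σ(z_t−z̄)² = 380.7089
r_1 = -53.1412 / 380.7089 = -0.140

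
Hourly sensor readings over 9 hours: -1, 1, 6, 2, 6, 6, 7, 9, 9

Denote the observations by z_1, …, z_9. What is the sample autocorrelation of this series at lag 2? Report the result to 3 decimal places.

0.180

Mean z̄ = (-1 + 1 + 6 + 2 + 6 + 6 + 7 + 9 + 9)/9 = 5.0000
Σ(z_t−z̄)(z_{t+2}−z̄) = (-6.0000) + (12.0000) + (1.0000) + (-3.0000) + (2.0000) + (4.0000) + (8.0000) = 18.0000
Denominator Σ(z_t−z̄)² = 100.0000
r_2 = 18.0000 / 100.0000 = 0.180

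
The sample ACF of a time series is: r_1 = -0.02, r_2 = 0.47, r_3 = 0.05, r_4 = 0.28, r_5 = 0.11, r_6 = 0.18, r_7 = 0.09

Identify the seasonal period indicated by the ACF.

The largest autocorrelation is r_2 = 0.47, with weaker echoes at lags 4 (0.28) and 6 (0.18); the remaining lags stay at or below 0.11.
The dominant spike at lag 2 indicates a seasonal period of 2.

2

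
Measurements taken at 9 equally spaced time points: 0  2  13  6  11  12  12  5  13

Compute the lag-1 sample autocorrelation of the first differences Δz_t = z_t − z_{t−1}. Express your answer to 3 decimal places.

-0.509

First differences Δz: 2, 11, -7, 5, 1, 0, -7, 8
Mean of differences = 1.6250
Numerator Σ(Δz_t−Δz̄)(Δz_{t+1}−Δz̄) = -148.5156
Denominator Σ(Δz_t−Δz̄)² = 291.8750
r_1(Δz) = -148.5156 / 291.8750 = -0.509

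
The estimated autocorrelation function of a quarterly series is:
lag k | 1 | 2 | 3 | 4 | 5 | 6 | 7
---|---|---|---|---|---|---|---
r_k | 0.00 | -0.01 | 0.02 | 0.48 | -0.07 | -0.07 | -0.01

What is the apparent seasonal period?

4

The largest autocorrelation is r_4 = 0.48; the remaining lags stay at or below 0.02.
The dominant spike at lag 4 indicates a seasonal period of 4.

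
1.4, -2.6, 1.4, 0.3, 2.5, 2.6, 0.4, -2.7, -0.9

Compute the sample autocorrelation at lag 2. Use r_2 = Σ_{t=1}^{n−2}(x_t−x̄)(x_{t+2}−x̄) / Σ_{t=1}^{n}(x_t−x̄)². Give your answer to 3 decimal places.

-0.095

Mean x̄ = (1.4 − 2.6 + 1.4 + 0.3 + 2.5 + 2.6 + 0.4 − 2.7 − 0.9)/9 = 0.2667
Numerator Σ_{t=1}^{7}(x_t−x̄)(x_{t+2}−x̄) = -2.9822
Denominator Σ(x_t−x̄)² = 31.4000
r_2 = -2.9822 / 31.4000 = -0.095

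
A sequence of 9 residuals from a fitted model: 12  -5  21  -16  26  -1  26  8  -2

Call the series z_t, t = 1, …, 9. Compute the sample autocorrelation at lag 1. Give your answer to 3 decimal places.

Mean z̄ = (12 − 5 + 21 − 16 + 26 − 1 + 26 + 8 − 2)/9 = 7.6667
Numerator Σ_{t=1}^{8}(z_t−z̄)(z_{t+1}−z̄) = -1288.1111
Denominator Σ(z_t−z̄)² = 1758.0000
r_1 = -1288.1111 / 1758.0000 = -0.733

-0.733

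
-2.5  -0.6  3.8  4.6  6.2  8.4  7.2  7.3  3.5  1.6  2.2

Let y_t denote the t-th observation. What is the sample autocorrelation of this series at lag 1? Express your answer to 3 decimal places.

Mean ȳ = (-2.5 − 0.6 + 3.8 + 4.6 + 6.2 + 8.4 + 7.2 + 7.3 + 3.5 + 1.6 + 2.2)/11 = 3.7909
Numerator Σ_{t=1}^{10}(y_t−ȳ)(y_{t+1}−ȳ) = 71.4208
Denominator Σ(y_t−ȳ)² = 117.9091
r_1 = 71.4208 / 117.9091 = 0.606

0.606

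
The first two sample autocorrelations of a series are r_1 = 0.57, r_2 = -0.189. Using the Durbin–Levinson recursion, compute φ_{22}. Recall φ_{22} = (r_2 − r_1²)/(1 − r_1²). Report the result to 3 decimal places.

-0.761

φ_{22} = (r_2 − r_1²) / (1 − r_1²)
r_1² = (0.57)² = 0.3249
Numerator = -0.189 − 0.3249 = -0.5139; denominator = 1 − 0.3249 = 0.6751
φ_{22} = -0.5139 / 0.6751 = -0.761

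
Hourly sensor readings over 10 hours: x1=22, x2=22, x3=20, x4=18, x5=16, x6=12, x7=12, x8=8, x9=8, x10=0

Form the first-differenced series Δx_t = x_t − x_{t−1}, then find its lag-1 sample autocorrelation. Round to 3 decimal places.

-0.446

First differences Δx: 0, -2, -2, -2, -4, 0, -4, 0, -8
Mean of differences = -2.4444
Numerator Σ(Δx_t−Δx̄)(Δx_{t+1}−Δx̄) = -24.1975
Denominator Σ(Δx_t−Δx̄)² = 54.2222
r_1(Δx) = -24.1975 / 54.2222 = -0.446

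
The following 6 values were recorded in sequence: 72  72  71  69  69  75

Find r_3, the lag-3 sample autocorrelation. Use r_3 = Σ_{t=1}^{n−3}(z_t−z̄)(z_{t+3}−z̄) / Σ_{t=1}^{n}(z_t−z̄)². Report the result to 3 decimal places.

Mean z̄ = (72 + 72 + 71 + 69 + 69 + 75)/6 = 71.3333
Σ(z_t−z̄)(z_{t+3}−z̄) = (-1.5556) + (-1.5556) + (-1.2222) = -4.3333
Denominator Σ(z_t−z̄)² = 25.3333
r_3 = -4.3333 / 25.3333 = -0.171

-0.171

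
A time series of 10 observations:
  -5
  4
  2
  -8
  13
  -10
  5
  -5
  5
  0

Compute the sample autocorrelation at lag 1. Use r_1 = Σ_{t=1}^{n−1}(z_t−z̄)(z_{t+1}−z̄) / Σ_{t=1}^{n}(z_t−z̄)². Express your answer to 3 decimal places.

Mean z̄ = (-5 + 4 + 2 − 8 + 13 − 10 + 5 − 5 + 5 + 0)/10 = 0.1000
Numerator Σ_{t=1}^{9}(z_t−z̄)(z_{t+1}−z̄) = -362.6100
Denominator Σ(z_t−z̄)² = 452.9000
r_1 = -362.6100 / 452.9000 = -0.801

-0.801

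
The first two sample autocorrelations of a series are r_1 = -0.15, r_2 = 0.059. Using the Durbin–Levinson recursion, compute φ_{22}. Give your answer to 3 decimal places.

φ_{22} = (r_2 − r_1²) / (1 − r_1²)
r_1² = (-0.15)² = 0.0225
Numerator = 0.059 − 0.0225 = 0.0365; denominator = 1 − 0.0225 = 0.9775
φ_{22} = 0.0365 / 0.9775 = 0.037

0.037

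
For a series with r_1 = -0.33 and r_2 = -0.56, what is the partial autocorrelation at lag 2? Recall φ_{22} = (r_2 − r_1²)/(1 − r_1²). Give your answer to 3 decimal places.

-0.751

φ_{22} = (r_2 − r_1²) / (1 − r_1²)
r_1² = (-0.33)² = 0.1089
Numerator = -0.56 − 0.1089 = -0.6689; denominator = 1 − 0.1089 = 0.8911
φ_{22} = -0.6689 / 0.8911 = -0.751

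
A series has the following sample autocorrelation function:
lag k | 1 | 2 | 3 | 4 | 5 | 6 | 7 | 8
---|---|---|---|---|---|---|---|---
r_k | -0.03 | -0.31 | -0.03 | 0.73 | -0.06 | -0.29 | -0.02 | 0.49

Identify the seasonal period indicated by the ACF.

4

The largest autocorrelation is r_4 = 0.73, with a weaker echo at lag 8 (0.49); the remaining lags stay at or below -0.02.
The dominant spike at lag 4 indicates a seasonal period of 4.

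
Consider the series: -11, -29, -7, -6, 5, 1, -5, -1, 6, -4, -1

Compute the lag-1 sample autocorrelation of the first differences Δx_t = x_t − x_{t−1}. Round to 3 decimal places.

First differences Δx: -18, 22, 1, 11, -4, -6, 4, 7, -10, 3
Mean of differences = 1.0000
Numerator Σ(Δx_t−Δx̄)(Δx_{t+1}−Δx̄) = -505.0000
Denominator Σ(Δx_t−Δx̄)² = 1146.0000
r_1(Δx) = -505.0000 / 1146.0000 = -0.441

-0.441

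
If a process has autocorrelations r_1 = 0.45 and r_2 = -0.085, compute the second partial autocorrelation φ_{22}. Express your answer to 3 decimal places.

φ_{22} = (r_2 − r_1²) / (1 − r_1²)
r_1² = (0.45)² = 0.2025
Numerator = -0.085 − 0.2025 = -0.2875; denominator = 1 − 0.2025 = 0.7975
φ_{22} = -0.2875 / 0.7975 = -0.361

-0.361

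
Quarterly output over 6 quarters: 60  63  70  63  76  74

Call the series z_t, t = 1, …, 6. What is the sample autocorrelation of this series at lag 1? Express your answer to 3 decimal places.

0.128

Mean z̄ = (60 + 63 + 70 + 63 + 76 + 74)/6 = 67.6667
Deviations from mean: -7.6667, -4.6667, 2.3333, -4.6667, 8.3333, 6.3333
Σ(z_t−z̄)(z_{t+1}−z̄) = (35.7778) + (-10.8889) + (-10.8889) + (-38.8889) + (52.7778) = 27.8889
Denominator Σ(z_t−z̄)² = 217.3333
r_1 = 27.8889 / 217.3333 = 0.128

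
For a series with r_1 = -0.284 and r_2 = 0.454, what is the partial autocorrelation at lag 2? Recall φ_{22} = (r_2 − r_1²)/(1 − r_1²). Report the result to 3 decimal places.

φ_{22} = (r_2 − r_1²) / (1 − r_1²)
r_1² = (-0.284)² = 0.080656
Numerator = 0.454 − 0.0807 = 0.3733; denominator = 1 − 0.0807 = 0.9193
φ_{22} = 0.3733 / 0.9193 = 0.406

0.406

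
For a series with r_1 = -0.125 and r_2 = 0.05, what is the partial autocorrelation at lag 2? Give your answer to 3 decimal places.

φ_{22} = (r_2 − r_1²) / (1 − r_1²)
r_1² = (-0.125)² = 0.015625
Numerator = 0.05 − 0.0156 = 0.0344; denominator = 1 − 0.0156 = 0.9844
φ_{22} = 0.0344 / 0.9844 = 0.035

0.035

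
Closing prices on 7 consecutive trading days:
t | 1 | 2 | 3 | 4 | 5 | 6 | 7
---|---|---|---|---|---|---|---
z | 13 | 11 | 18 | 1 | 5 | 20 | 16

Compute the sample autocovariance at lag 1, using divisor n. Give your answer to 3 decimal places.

Mean z̄ = (13 + 11 + 18 + 1 + 5 + 20 + 16)/7 = 12.0000
Σ_{t=1}^{6}(z_t−z̄)(z_{t+1}−z̄) = -20.0000
γ_1 = -20.0000 / 7 = -2.857

-2.857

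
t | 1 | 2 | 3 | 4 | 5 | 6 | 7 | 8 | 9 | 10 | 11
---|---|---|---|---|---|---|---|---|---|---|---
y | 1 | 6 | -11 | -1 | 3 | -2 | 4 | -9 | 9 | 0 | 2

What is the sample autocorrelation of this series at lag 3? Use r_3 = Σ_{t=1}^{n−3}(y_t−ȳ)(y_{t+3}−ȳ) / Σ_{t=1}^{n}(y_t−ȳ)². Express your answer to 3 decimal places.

-0.077

Mean ȳ = (1 + 6 − 11 − 1 + 3 − 2 + 4 − 9 + 9 + 0 + 2)/11 = 0.1818
Numerator Σ_{t=1}^{8}(y_t−ȳ)(y_{t+3}−ȳ) = -27.1901
Denominator Σ(y_t−ȳ)² = 353.6364
r_3 = -27.1901 / 353.6364 = -0.077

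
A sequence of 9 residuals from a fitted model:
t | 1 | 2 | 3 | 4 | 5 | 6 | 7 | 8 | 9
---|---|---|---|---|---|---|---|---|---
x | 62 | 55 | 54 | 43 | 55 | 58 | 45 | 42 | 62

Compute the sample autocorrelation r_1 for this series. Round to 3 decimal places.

Mean x̄ = (62 + 55 + 54 + 43 + 55 + 58 + 45 + 42 + 62)/9 = 52.8889
Numerator Σ_{t=1}^{8}(x_t−x̄)(x_{t+1}−x̄) = -53.1235
Denominator Σ(x_t−x̄)² = 480.8889
r_1 = -53.1235 / 480.8889 = -0.110

-0.110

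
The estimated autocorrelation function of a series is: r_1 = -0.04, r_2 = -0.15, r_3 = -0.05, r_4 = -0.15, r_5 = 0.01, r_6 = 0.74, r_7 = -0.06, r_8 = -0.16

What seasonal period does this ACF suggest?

The largest autocorrelation is r_6 = 0.74; the remaining lags stay at or below 0.01.
The dominant spike at lag 6 indicates a seasonal period of 6.

6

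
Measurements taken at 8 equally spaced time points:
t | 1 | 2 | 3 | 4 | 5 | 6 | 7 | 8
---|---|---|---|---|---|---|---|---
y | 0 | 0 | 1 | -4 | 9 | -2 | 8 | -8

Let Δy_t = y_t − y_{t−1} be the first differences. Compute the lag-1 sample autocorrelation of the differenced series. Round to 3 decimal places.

First differences Δy: 0, 1, -5, 13, -11, 10, -16
Mean of differences = -1.1429
Numerator Σ(Δy_t−Δȳ)(Δy_{t+1}−Δȳ) = -475.1633
Denominator Σ(Δy_t−Δȳ)² = 662.8571
r_1(Δy) = -475.1633 / 662.8571 = -0.717

-0.717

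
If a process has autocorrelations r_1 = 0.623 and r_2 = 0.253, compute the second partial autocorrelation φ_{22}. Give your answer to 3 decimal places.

φ_{22} = (r_2 − r_1²) / (1 − r_1²)
r_1² = (0.623)² = 0.388129
Numerator = 0.253 − 0.3881 = -0.1351; denominator = 1 − 0.3881 = 0.6119
φ_{22} = -0.1351 / 0.6119 = -0.221

-0.221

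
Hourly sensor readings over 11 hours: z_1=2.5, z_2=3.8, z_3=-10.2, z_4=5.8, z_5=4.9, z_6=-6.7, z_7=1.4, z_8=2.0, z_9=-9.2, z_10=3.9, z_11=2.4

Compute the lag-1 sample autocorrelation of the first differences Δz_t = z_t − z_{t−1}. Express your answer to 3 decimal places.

First differences Δz: 1.3, -14.0, 16.0, -0.9, -11.6, 8.1, 0.6, -11.2, 13.1, -1.5
Mean of differences = -0.0100
Numerator Σ(Δz_t−Δz̄)(Δz_{t+1}−Δz̄) = -508.3491
Denominator Σ(Δz_t−Δz̄)² = 954.3290
r_1(Δz) = -508.3491 / 954.3290 = -0.533

-0.533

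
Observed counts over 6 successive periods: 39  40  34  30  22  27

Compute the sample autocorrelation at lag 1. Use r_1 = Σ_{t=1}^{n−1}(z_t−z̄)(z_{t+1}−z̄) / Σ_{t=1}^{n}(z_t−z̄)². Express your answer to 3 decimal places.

Mean z̄ = (39 + 40 + 34 + 30 + 22 + 27)/6 = 32.0000
Deviations from mean: 7.0000, 8.0000, 2.0000, -2.0000, -10.0000, -5.0000
Σ(z_t−z̄)(z_{t+1}−z̄) = (56.0000) + (16.0000) + (-4.0000) + (20.0000) + (50.0000) = 138.0000
Denominator Σ(z_t−z̄)² = 246.0000
r_1 = 138.0000 / 246.0000 = 0.561

0.561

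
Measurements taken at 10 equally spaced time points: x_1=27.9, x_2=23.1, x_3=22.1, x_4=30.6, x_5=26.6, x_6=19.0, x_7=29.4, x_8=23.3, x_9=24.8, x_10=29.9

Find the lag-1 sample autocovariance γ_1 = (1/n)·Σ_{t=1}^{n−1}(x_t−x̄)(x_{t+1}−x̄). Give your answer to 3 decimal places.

Mean x̄ = (27.9 + 23.1 + 22.1 + 30.6 + 26.6 + 19.0 + 29.4 + 23.3 + 24.8 + 29.9)/10 = 25.6700
Σ_{t=1}^{9}(x_t−x̄)(x_{t+1}−x̄) = -51.1119
γ_1 = -51.1119 / 10 = -5.111

-5.111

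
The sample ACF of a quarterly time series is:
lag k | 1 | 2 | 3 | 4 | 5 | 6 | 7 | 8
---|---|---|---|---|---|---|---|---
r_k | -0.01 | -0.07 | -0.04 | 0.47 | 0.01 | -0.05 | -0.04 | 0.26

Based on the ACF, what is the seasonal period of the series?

The largest autocorrelation is r_4 = 0.47, with a weaker echo at lag 8 (0.26); the remaining lags stay at or below 0.01.
The dominant spike at lag 4 indicates a seasonal period of 4.

4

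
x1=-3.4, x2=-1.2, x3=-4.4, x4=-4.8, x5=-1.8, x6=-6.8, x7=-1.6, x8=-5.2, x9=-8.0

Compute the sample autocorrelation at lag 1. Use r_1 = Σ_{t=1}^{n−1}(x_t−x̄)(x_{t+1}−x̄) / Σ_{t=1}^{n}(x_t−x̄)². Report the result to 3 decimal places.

Mean x̄ = (-3.4 − 1.2 − 4.4 − 4.8 − 1.8 − 6.8 − 1.6 − 5.2 − 8.0)/9 = -4.1333
Numerator Σ_{t=1}^{8}(x_t−x̄)(x_{t+1}−x̄) = -11.5644
Denominator Σ(x_t−x̄)² = 44.7200
r_1 = -11.5644 / 44.7200 = -0.259

-0.259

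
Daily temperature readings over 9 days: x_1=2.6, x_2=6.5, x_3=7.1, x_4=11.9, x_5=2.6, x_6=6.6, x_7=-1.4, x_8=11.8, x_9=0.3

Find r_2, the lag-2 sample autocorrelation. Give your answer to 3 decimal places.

Mean x̄ = (2.6 + 6.5 + 7.1 + 11.9 + 2.6 + 6.6 − 1.4 + 11.8 + 0.3)/9 = 5.3333
Numerator Σ_{t=1}^{7}(x_t−x̄)(x_{t+2}−x̄) = 66.8078
Denominator Σ(x_t−x̄)² = 176.6400
r_2 = 66.8078 / 176.6400 = 0.378

0.378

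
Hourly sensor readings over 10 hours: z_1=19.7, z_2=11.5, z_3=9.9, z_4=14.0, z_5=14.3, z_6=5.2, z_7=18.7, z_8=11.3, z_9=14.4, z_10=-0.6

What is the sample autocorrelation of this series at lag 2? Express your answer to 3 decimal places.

Mean z̄ = (19.7 + 11.5 + 9.9 + 14.0 + 14.3 + 5.2 + 18.7 + 11.3 + 14.4 − 0.6)/10 = 11.8400
Numerator Σ_{t=1}^{8}(z_t−z̄)(z_{t+2}−z̄) = 9.6428
Denominator Σ(z_t−z̄)² = 329.1240
r_2 = 9.6428 / 329.1240 = 0.029

0.029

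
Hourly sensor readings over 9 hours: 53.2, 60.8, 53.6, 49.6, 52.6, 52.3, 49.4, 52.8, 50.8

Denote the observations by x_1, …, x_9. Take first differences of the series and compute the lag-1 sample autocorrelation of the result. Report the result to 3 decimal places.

-0.362

First differences Δx: 7.6, -7.2, -4.0, 3.0, -0.3, -2.9, 3.4, -2.0
Mean of differences = -0.3000
Numerator Σ(Δx_t−Δx̄)(Δx_{t+1}−Δx̄) = -57.1000
Denominator Σ(Δx_t−Δx̄)² = 157.9400
r_1(Δx) = -57.1000 / 157.9400 = -0.362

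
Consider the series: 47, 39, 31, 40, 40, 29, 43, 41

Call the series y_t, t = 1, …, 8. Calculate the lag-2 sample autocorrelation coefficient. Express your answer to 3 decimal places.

Mean ȳ = (47 + 39 + 31 + 40 + 40 + 29 + 43 + 41)/8 = 38.7500
Deviations from mean: 8.2500, 0.2500, -7.7500, 1.2500, 1.2500, -9.7500, 4.2500, 2.2500
Numerator Σ_{t=1}^{6}(y_t−ȳ)(y_{t+2}−ȳ) = -102.1250
Denominator Σ(y_t−ȳ)² = 249.5000
r_2 = -102.1250 / 249.5000 = -0.409

-0.409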